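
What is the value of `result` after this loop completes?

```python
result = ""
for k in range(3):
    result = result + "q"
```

Repeat 'q' 3 times
`result` takes the values: "" → "q" → "qq" → "qqq"

Answer: "qqq"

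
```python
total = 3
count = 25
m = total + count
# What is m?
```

Trace:
`total = 3` → total = 3
`count = 25` → count = 25
`m = total + count` → m = 28
So m = 28

Answer: 28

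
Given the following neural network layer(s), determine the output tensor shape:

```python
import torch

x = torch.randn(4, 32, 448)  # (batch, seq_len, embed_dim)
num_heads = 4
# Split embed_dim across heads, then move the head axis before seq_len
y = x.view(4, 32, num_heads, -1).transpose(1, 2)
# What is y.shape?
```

Input: (4, 32, 448) -> head_dim = 448 // 4 = 112; after view: (4, 32, 4, 112) -> after transpose(1, 2): (4, 4, 32, 112) -> Output: (4, 4, 32, 112)

Answer: (4, 4, 32, 112)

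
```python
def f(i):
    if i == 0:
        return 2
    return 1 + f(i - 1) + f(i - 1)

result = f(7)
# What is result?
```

f(i) = 1 + 2·f(i-1), f(0)=2. Closed form: (2+1)·2^7 - 1 = 383.

Answer: 383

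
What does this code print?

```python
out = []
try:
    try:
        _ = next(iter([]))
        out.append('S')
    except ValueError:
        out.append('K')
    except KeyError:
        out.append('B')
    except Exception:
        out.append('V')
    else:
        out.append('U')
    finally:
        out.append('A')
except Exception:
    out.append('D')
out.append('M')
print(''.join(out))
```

Execution trace: 'V' (inner except Exception) → 'A' (inner finally) → 'M' (after the try/except). Output: VAM

Answer: VAM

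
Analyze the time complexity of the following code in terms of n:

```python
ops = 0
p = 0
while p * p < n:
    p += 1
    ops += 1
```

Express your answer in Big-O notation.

Each loop level contributes: √n. Multiplying the contributions gives O(√n).

Answer: O(√n)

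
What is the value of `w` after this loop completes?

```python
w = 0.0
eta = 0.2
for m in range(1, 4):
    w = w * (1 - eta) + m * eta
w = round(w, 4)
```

Moving average with lr=0.2
`w` takes the values: 0.0 → 0.2 → 0.56 → 1.048

Answer: 1.048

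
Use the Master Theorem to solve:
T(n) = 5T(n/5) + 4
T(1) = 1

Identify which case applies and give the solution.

a=5, b=5, f(n)=4. log_5(5) = 1. Since c=0 < 1, Case 1 applies: T(n) = Θ(n^log_b(a)) = O(n).

Answer: O(n) - Case 1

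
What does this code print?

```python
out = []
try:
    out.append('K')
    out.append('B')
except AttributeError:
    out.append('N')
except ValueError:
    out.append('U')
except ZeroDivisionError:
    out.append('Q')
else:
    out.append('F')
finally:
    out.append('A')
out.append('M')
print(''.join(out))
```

Execution trace: 'K' (try body) → 'B' (try body, no exception) → 'F' (else) → 'A' (finally) → 'M' (after the try/except). Output: KBFAM

Answer: KBFAM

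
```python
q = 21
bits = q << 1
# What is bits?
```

Trace:
`q = 21` → q = 21
`bits = q << 1` → bits = 42
So bits = 42

Answer: 42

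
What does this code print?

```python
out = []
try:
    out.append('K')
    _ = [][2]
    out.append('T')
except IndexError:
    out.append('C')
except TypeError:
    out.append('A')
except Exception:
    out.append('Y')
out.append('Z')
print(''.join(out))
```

Execution trace: 'K' (try body) → 'C' (except IndexError) → 'Z' (after the try/except). Output: KCZ

Answer: KCZ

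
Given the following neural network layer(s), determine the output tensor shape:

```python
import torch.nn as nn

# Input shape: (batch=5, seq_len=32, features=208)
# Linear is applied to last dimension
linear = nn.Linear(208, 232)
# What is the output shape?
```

Input: (5, 32, 208) -> Output: (5, 32, 232)

Answer: (5, 32, 232)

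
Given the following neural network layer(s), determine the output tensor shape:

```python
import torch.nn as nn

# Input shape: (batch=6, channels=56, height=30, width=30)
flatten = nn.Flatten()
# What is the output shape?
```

Input: (6, 56, 30, 30) -> Output: (6, 50400)

Answer: (6, 50400)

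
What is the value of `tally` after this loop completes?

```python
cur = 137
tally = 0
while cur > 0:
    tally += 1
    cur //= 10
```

Count digits by repeated division by 10
`tally` takes the values: 0 → 1 → 2 → 3

Answer: 3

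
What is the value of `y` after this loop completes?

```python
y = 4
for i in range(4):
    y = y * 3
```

Multiply by 3, 4 times: 4 * 3^4 = 324
`y` takes the values: 4 → 12 → 36 → 108 → 324

Answer: 324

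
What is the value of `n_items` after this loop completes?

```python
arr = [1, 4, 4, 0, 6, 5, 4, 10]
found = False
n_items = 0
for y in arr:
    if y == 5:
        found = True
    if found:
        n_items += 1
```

Count elements after first 5 in [1, 4, 4, 0, 6, 5, 4, 10]
`n_items` takes the values: 0 → 1 → 2 → 3

Answer: 3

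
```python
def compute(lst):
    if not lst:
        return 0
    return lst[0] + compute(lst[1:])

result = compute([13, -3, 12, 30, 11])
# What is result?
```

13 + (-3) + 12 + 30 + 11 + 0 = 63

Answer: 63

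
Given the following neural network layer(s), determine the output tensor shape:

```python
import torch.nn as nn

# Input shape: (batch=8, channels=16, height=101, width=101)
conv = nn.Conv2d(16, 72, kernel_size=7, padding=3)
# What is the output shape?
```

Input: (8, 16, 101, 101) -> Output: (8, 72, 101, 101)

Answer: (8, 72, 101, 101)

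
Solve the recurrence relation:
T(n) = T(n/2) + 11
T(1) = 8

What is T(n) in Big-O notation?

Each step divides n by 2 and adds 11. After log_2(n) steps we reach T(1)=8. So T(n) = 11·log_2(n) + 8 = O(log n).

Answer: O(log n)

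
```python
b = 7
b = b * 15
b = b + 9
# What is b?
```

Trace:
`b = 7` → b = 7
`b = b * 15` → b = 105
`b = b + 9` → b = 114
So b = 114

Answer: 114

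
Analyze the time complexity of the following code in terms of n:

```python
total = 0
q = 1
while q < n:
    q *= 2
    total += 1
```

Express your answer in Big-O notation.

Each loop level contributes: log n. Multiplying the contributions gives O(log n).

Answer: O(log n)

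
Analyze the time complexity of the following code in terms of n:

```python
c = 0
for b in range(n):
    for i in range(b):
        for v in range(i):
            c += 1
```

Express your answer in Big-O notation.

Each loop level contributes: n × n × n. Multiplying the contributions gives O(n^3).

Answer: O(n^3)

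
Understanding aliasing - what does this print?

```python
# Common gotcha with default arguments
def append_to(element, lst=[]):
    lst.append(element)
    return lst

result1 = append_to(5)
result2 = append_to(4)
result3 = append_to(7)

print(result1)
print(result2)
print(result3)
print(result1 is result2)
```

Key concept: mutable default argument gotcha.
Step by step:
`result1 = append_to(5)` → result1 = [5]
`result2 = append_to(4)` → result1 = [5, 4] (same object as result2); result2 = [5, 4] (same object as result1)
`result3 = append_to(7)` → result1 = [5, 4, 7] (same object as result2, result3); result2 = [5, 4, 7] (same object as result1, result3); result3 = [5, 4, 7] (same object as result1, result2)
`print(result1)` → prints [5, 4, 7]
`print(result2)` → prints [5, 4, 7]
`print(result3)` → prints [5, 4, 7]
`print(result1 is result2)` → prints True

Answer:
[5, 4, 7]
[5, 4, 7]
[5, 4, 7]
True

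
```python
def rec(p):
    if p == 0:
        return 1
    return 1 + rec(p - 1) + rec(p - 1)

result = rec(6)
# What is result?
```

rec(p) = 1 + 2·rec(p-1), rec(0)=1. Closed form: (1+1)·2^6 - 1 = 127.

Answer: 127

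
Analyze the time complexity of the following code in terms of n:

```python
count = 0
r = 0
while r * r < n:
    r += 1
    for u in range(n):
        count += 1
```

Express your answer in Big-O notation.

Each loop level contributes: √n × n. Multiplying the contributions gives O(n√n).

Answer: O(n√n)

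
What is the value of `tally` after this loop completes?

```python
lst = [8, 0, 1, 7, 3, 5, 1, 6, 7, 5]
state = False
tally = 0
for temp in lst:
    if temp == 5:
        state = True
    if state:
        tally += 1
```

Count elements after first 5 in [8, 0, 1, 7, 3, 5, 1, 6, 7, 5]
`tally` takes the values: 0 → 1 → 2 → 3 → 4 → 5

Answer: 5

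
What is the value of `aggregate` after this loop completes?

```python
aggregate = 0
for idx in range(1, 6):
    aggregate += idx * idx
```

Sum of squares 1² to 5² = 55
`aggregate` takes the values: 0 → 1 → 5 → 14 → 30 → 55

Answer: 55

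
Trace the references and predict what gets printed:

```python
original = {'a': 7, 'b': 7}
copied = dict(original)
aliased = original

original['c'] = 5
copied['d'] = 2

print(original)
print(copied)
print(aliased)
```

Key concept: dict() creates copy, assignment creates alias.
Step by step:
`original = {'a': 7, 'b': 7}` → original = {'a': 7, 'b': 7}
`copied = dict(original)` → copied = {'a': 7, 'b': 7}
`aliased = original` → aliased = {'a': 7, 'b': 7} (same object as original)
`original['c'] = 5` → original = {'a': 7, 'b': 7, 'c': 5} (same object as aliased); aliased = {'a': 7, 'b': 7, 'c': 5} (same object as original)
`copied['d'] = 2` → copied = {'a': 7, 'b': 7, 'd': 2}
`print(original)` → prints {'a': 7, 'b': 7, 'c': 5}
`print(copied)` → prints {'a': 7, 'b': 7, 'd': 2}
`print(aliased)` → prints {'a': 7, 'b': 7, 'c': 5}

Answer:
{'a': 7, 'b': 7, 'c': 5}
{'a': 7, 'b': 7, 'd': 2}
{'a': 7, 'b': 7, 'c': 5}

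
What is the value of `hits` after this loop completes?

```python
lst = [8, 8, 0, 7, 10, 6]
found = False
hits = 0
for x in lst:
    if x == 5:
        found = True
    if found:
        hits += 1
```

Count elements after first 5 in [8, 8, 0, 7, 10, 6]
`hits` takes the values: 0

Answer: 0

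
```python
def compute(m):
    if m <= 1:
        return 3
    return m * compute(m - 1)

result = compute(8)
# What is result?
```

compute(8) = 8 * 7 * 6 * 5 * 4 * 3 * 2 * 3 = 120960

Answer: 120960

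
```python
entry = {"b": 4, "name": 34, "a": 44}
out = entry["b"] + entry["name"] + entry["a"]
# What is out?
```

Trace:
`entry = {"b": 4, "name": 34, "a": 44}` → entry = {'b': 4, 'name': 34, 'a': 44}
`out = entry["b"] + entry["name"] + entry["a"]` → out = 82
So out = 82

Answer: 82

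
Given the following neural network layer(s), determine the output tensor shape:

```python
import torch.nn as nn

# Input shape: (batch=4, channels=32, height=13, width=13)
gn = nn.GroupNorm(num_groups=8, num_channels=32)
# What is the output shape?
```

Input: (4, 32, 13, 13) -> Output: (4, 32, 13, 13)

Answer: (4, 32, 13, 13)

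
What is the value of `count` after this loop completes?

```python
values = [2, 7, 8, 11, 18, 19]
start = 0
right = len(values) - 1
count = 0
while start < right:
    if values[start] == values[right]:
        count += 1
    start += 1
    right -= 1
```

Count matching pairs from ends
`count` takes the values: 0

Answer: 0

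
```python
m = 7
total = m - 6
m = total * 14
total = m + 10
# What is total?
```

Trace:
`m = 7` → m = 7
`total = m - 6` → total = 1
`m = total * 14` → m = 14
`total = m + 10` → total = 24
So total = 24

Answer: 24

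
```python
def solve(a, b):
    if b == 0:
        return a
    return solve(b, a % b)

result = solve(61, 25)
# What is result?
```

solve(61, 25) -> solve(25, 11) -> solve(11, 3) -> solve(3, 2) -> solve(2, 1) -> solve(1, 0) -> 1

Answer: 1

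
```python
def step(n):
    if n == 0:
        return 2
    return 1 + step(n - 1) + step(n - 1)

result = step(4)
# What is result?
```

step(n) = 1 + 2·step(n-1), step(0)=2. Closed form: (2+1)·2^4 - 1 = 47.

Answer: 47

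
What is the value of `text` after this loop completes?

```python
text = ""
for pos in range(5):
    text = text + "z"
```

Repeat 'z' 5 times
`text` takes the values: "" → "z" → "zz" → "zzz" → "zzzz" → "zzzzz"

Answer: "zzzzz"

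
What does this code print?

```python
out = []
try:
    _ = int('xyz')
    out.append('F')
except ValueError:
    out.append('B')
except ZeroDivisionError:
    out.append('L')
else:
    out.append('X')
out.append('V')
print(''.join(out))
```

Execution trace: 'B' (except ValueError) → 'V' (after the try/except). Output: BV

Answer: BV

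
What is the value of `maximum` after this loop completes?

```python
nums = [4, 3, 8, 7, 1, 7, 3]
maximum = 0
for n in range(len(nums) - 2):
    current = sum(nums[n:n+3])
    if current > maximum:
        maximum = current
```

Max sum of 3-element window in [4, 3, 8, 7, 1, 7, 3]
`maximum` takes the values: 0 → 15 → 18

Answer: 18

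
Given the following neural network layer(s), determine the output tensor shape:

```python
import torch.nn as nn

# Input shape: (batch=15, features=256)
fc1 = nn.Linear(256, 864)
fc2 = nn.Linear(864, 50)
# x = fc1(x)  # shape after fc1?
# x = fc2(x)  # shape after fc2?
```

Input: (15, 256) -> after fc1: (15, 864) -> Output: (15, 50)

Answer: (15, 50)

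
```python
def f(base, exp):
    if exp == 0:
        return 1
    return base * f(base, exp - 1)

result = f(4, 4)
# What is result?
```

f(4, 4) = 4 * 4 * 4 * 4 = 256

Answer: 256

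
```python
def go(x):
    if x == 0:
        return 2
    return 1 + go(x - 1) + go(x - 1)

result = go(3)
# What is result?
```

go(x) = 1 + 2·go(x-1), go(0)=2. Closed form: (2+1)·2^3 - 1 = 23.

Answer: 23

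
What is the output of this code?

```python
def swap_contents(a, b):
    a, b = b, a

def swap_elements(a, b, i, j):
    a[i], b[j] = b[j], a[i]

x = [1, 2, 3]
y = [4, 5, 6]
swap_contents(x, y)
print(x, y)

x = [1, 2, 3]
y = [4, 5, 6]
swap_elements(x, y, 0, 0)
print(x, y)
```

Key concept: parameter rebinding vs mutation.
Step by step:
`x = [1, 2, 3]` → x = [1, 2, 3]
`y = [4, 5, 6]` → y = [4, 5, 6]
`swap_contents(x, y)` → no visible change to tracked variables
`print(x, y)` → prints [1, 2, 3] [4, 5, 6]
`x = [1, 2, 3]` → x = [1, 2, 3]
`y = [4, 5, 6]` → y = [4, 5, 6]
`swap_elements(x, y, 0, 0)` → x = [4, 2, 3]; y = [1, 5, 6]
`print(x, y)` → prints [4, 2, 3] [1, 5, 6]

Answer:
[1, 2, 3] [4, 5, 6]
[4, 2, 3] [1, 5, 6]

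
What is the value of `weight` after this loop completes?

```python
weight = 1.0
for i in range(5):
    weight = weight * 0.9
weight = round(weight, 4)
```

Exponential decay: 1.0 * 0.9^5
`weight` takes the values: 1.0 → 0.9 → 0.81 → 0.729 → 0.6561 → 0.59049 → 0.5905

Answer: 0.5905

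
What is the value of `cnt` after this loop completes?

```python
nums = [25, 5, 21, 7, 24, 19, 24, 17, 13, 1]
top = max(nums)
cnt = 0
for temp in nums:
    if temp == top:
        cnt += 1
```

Count of max value 25 in [25, 5, 21, 7, 24, 19, 24, 17, 13, 1]
`cnt` takes the values: 0 → 1

Answer: 1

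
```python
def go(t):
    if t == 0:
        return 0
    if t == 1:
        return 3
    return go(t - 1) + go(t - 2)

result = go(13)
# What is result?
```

Build up from base cases: go(0)=0, go(1)=3, go(2)=3, go(3)=6, go(4)=9, go(5)=15, go(6)=24, ..., go(13)=699

Answer: 699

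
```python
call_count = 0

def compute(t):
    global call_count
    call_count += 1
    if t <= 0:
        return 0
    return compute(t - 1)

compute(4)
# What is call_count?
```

Linear recursion stepping by 1: 5 calls from t=4 down to ≤0.

Answer: 5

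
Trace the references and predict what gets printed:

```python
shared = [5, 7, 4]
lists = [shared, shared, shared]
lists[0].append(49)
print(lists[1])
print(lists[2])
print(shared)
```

Key concept: list of same reference.
Step by step:
`shared = [5, 7, 4]` → shared = [5, 7, 4]
`lists = [shared, shared, shared]` → lists = [[5, 7, 4], [5, 7, 4], [5, 7, 4]]
`lists[0].append(49)` → shared = [5, 7, 4, 49]; lists = [[5, 7, 4, 49], [5, 7, 4, 49], [5, 7, 4, 49]]
`print(lists[1])` → prints [5, 7, 4, 49]
`print(lists[2])` → prints [5, 7, 4, 49]
`print(shared)` → prints [5, 7, 4, 49]

Answer:
[5, 7, 4, 49]
[5, 7, 4, 49]
[5, 7, 4, 49]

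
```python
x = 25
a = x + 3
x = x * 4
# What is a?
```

Trace:
`x = 25` → x = 25
`a = x + 3` → a = 28
`x = x * 4` → x = 100
So a = 28

Answer: 28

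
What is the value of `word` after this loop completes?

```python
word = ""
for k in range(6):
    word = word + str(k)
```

Concatenate digits 0 to 5
`word` takes the values: "" → "0" → "01" → "012" → "0123" → "01234" → "012345"

Answer: "012345"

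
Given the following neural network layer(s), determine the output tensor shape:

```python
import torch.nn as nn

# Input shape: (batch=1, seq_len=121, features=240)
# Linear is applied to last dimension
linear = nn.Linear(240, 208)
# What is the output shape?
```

Input: (1, 121, 240) -> Output: (1, 121, 208)

Answer: (1, 121, 208)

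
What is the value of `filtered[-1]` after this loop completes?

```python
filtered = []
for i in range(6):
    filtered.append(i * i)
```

Last element of squares 0 to 5
`filtered` takes the values: [] → [0] → [0, 1] → [0, 1, 4] → [0, 1, 4, 9] → [0, 1, 4, 9, 16] → [0, 1, 4, 9, 16, 25]
So `filtered[-1]` = 25

Answer: 25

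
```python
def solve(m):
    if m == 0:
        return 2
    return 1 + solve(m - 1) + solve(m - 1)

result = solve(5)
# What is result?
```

solve(m) = 1 + 2·solve(m-1), solve(0)=2. Closed form: (2+1)·2^5 - 1 = 95.

Answer: 95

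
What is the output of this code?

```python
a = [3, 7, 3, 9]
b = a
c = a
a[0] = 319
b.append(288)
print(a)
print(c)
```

Key concept: multiple aliases.
Step by step:
`a = [3, 7, 3, 9]` → a = [3, 7, 3, 9]
`b = a` → b = [3, 7, 3, 9] (same object as a)
`c = a` → c = [3, 7, 3, 9] (same object as a, b)
`a[0] = 319` → a = [319, 7, 3, 9] (same object as b, c); b = [319, 7, 3, 9] (same object as a, c); c = [319, 7, 3, 9] (same object as a, b)
`b.append(288)` → a = [319, 7, 3, 9, 288] (same object as b, c); b = [319, 7, 3, 9, 288] (same object as a, c); c = [319, 7, 3, 9, 288] (same object as a, b)
`print(a)` → prints [319, 7, 3, 9, 288]
`print(c)` → prints [319, 7, 3, 9, 288]

Answer:
[319, 7, 3, 9, 288]
[319, 7, 3, 9, 288]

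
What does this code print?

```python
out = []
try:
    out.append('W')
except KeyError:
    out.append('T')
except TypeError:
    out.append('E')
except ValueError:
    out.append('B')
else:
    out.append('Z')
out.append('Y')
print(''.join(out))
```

Execution trace: 'W' (try body, no exception) → 'Z' (else) → 'Y' (after the try/except). Output: WZY

Answer: WZY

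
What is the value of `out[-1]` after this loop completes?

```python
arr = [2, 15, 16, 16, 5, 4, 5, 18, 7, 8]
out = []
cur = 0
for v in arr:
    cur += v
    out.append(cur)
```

Cumulative sum ends at 96
`out` takes the values: [] → [2] → [2, 17] → [2, 17, 33] → [2, 17, 33, 49] → [2, 17, 33, 49, 54] → [2, 17, 33, 49, 54, 58] → [2, 17, 33, 49, 54, 58, 63] → [2, 17, 33, 49, 54, 58, 63, 81] → [2, 17, 33, 49, 54, 58, 63, 81, 88] → [2, 17, 33, 49, 54, 58, 63, 81, 88, 96]
So `out[-1]` = 96

Answer: 96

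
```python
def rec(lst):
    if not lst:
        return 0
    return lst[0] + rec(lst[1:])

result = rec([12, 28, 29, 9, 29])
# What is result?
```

12 + 28 + 29 + 9 + 29 + 0 = 107

Answer: 107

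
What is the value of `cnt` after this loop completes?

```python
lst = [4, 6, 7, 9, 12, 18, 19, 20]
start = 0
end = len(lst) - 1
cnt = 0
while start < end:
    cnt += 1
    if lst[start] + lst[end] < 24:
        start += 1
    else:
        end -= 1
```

Steps to find pair summing to 24
`cnt` takes the values: 0 → 1 → 2 → 3 → 4 → 5 → 6 → 7

Answer: 7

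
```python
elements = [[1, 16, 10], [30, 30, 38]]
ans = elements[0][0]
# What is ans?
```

Trace:
`elements = [[1, 16, 10], [30, 30, 38]]` → elements = [[1, 16, 10], [30, 30, 38]]
`ans = elements[0][0]` → ans = 1
So ans = 1

Answer: 1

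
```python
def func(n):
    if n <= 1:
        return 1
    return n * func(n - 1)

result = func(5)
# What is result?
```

func(5) = 5 * 4 * 3 * 2 * 1 = 120

Answer: 120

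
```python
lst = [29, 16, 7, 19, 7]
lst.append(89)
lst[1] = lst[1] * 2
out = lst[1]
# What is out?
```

Trace:
`lst = [29, 16, 7, 19, 7]` → lst = [29, 16, 7, 19, 7]
`lst.append(89)` → lst = [29, 16, 7, 19, 7, 89]
`lst[1] = lst[1] * 2` → lst = [29, 32, 7, 19, 7, 89]
`out = lst[1]` → out = 32
So out = 32

Answer: 32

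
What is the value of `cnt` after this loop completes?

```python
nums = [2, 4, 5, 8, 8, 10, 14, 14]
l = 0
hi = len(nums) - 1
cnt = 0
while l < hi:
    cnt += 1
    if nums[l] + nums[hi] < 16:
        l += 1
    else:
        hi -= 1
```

Steps to find pair summing to 16
`cnt` takes the values: 0 → 1 → 2 → 3 → 4 → 5 → 6 → 7

Answer: 7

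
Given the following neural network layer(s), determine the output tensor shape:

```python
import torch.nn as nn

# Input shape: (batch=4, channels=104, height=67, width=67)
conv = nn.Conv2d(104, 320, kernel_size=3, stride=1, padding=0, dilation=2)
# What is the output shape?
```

Input: (4, 104, 67, 67) -> Output: (4, 320, 63, 63)

Answer: (4, 320, 63, 63)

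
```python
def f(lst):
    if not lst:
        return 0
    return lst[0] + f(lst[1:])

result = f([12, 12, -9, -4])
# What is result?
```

12 + 12 + (-9) + (-4) + 0 = 11

Answer: 11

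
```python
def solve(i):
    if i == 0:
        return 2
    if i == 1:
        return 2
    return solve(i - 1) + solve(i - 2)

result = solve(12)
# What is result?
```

Build up from base cases: solve(0)=2, solve(1)=2, solve(2)=4, solve(3)=6, solve(4)=10, solve(5)=16, solve(6)=26, ..., solve(12)=466

Answer: 466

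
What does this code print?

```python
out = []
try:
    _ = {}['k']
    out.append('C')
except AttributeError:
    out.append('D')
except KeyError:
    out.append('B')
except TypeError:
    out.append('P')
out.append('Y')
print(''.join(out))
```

Execution trace: 'B' (except KeyError) → 'Y' (after the try/except). Output: BY

Answer: BY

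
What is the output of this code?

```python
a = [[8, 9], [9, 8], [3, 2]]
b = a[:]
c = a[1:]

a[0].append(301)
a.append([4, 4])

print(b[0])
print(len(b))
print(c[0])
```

Key concept: slice with nested mutation.
Step by step:
`a = [[8, 9], [9, 8], [3, 2]]` → a = [[8, 9], [9, 8], [3, 2]]
`b = a[:]` → b = [[8, 9], [9, 8], [3, 2]]
`c = a[1:]` → c = [[9, 8], [3, 2]]
`a[0].append(301)` → a = [[8, 9, 301], [9, 8], [3, 2]]; b = [[8, 9, 301], [9, 8], [3, 2]]
`a.append([4, 4])` → a = [[8, 9, 301], [9, 8], [3, 2], [4, 4]]
`print(b[0])` → prints [8, 9, 301]
`print(len(b))` → prints 3
`print(c[0])` → prints [9, 8]

Answer:
[8, 9, 301]
3
[9, 8]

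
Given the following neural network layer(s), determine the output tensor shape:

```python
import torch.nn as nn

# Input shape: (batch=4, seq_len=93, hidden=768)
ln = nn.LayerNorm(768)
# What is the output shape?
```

Input: (4, 93, 768) -> Output: (4, 93, 768)

Answer: (4, 93, 768)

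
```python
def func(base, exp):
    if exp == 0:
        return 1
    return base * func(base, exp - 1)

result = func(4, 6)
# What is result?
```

func(4, 6) = 4 * 4 * 4 * 4 * 4 * 4 = 4096

Answer: 4096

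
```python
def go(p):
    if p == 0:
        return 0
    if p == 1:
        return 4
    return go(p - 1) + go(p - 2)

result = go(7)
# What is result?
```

Build up from base cases: go(0)=0, go(1)=4, go(2)=4, go(3)=8, go(4)=12, go(5)=20, go(6)=32, ..., go(7)=52

Answer: 52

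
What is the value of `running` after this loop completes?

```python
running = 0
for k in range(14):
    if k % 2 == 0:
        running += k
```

Sum of even numbers 0 to 13
`running` takes the values: 0 → 2 → 6 → 12 → 20 → 30 → 42

Answer: 42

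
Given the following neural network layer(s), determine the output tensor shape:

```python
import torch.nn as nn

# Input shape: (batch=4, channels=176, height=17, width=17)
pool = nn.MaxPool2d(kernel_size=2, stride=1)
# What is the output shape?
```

Input: (4, 176, 17, 17) -> Output: (4, 176, 16, 16)

Answer: (4, 176, 16, 16)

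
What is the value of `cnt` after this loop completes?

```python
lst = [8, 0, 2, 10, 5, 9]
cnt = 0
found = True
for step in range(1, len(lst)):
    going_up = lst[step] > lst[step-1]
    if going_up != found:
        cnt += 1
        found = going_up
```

Count direction changes in [8, 0, 2, 10, 5, 9]
`cnt` takes the values: 0 → 1 → 2 → 3 → 4

Answer: 4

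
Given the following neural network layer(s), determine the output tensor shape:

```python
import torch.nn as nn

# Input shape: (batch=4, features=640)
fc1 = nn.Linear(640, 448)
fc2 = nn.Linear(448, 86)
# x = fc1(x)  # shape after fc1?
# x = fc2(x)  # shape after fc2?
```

Input: (4, 640) -> after fc1: (4, 448) -> Output: (4, 86)

Answer: (4, 86)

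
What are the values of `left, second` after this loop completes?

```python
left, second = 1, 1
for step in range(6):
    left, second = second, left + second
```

Fibonacci: after 6 iterations
`left, second` takes the values: (1, 1) → (1, 2) → (2, 3) → (3, 5) → (5, 8) → (8, 13) → (13, 21)

Answer: 13, 21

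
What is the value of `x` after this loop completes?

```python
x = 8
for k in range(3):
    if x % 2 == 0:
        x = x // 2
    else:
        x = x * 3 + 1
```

Collatz-style transformation from 8
`x` takes the values: 8 → 4 → 2 → 1

Answer: 1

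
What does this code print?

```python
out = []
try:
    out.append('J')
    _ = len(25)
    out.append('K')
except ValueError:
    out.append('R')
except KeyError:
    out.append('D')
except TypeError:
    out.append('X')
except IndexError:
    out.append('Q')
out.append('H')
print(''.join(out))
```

Execution trace: 'J' (try body) → 'X' (except TypeError) → 'H' (after the try/except). Output: JXH

Answer: JXH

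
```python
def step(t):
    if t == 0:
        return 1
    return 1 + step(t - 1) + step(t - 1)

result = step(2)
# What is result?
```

step(t) = 1 + 2·step(t-1), step(0)=1. Closed form: (1+1)·2^2 - 1 = 7.

Answer: 7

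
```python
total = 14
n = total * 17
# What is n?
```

Trace:
`total = 14` → total = 14
`n = total * 17` → n = 238
So n = 238

Answer: 238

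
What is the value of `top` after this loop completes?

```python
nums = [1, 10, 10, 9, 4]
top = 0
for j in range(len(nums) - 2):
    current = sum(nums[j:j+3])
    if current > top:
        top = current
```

Max sum of 3-element window in [1, 10, 10, 9, 4]
`top` takes the values: 0 → 21 → 29

Answer: 29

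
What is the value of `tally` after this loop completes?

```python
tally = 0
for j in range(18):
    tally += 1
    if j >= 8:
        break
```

Loop breaks when j reaches 8, tally is 9
`tally` takes the values: 0 → 1 → 2 → 3 → 4 → 5 → 6 → 7 → 8 → 9

Answer: 9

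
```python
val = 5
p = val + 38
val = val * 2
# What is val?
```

Trace:
`val = 5` → val = 5
`p = val + 38` → p = 43
`val = val * 2` → val = 10
So val = 10

Answer: 10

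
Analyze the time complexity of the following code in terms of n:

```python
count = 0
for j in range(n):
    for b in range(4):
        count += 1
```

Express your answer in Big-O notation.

Each loop level contributes: n × 1. Multiplying the contributions gives O(n).

Answer: O(n)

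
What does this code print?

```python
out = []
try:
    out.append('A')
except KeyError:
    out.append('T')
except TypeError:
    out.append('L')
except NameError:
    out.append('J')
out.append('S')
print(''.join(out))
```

Execution trace: 'A' (try body, no exception) → 'S' (after the try/except). Output: AS

Answer: AS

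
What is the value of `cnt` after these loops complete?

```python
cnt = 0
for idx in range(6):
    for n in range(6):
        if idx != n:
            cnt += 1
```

6² - 6 (exclude diagonal)
`cnt` takes the values: 0 → 1 → 2 → 3 → 4 → 5 → 6 → 7 → 8 → 9 → 10 → 11 → 12 → 13 → 14 → 15 → 16 → 17 → 18 → 19 → 20 → 21 → 22 → 23 → 24 → 25 → 26 → 27 → 28 → 29 → 30

Answer: 30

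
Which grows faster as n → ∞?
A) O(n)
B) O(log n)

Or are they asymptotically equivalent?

O(n) vs O(log n): Higher order terms dominate.

Answer: A) O(n) grows faster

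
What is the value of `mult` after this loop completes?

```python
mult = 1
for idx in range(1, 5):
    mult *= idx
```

4! = 24
`mult` takes the values: 1 → 2 → 6 → 24

Answer: 24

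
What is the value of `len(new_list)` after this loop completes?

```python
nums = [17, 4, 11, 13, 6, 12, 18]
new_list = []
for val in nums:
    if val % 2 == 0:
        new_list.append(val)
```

Count even numbers in [17, 4, 11, 13, 6, 12, 18]
`new_list` takes the values: [] → [4] → [4, 6] → [4, 6, 12] → [4, 6, 12, 18]
So `len(new_list)` = 4

Answer: 4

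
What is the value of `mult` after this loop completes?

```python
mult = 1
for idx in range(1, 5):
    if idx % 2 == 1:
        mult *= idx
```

Product of odd numbers 1 to 4
`mult` takes the values: 1 → 3

Answer: 3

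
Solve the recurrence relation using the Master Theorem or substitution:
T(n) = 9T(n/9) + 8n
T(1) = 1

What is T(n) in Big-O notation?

By Master Theorem: a=9, b=9, f(n)=8n. Since log_9(9) = 1 and f(n) = Θ(n^1), Case 2 applies. T(n) = O(n log n).

Answer: O(n log n)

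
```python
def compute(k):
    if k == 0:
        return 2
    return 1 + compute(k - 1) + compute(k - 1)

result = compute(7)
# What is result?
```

compute(k) = 1 + 2·compute(k-1), compute(0)=2. Closed form: (2+1)·2^7 - 1 = 383.

Answer: 383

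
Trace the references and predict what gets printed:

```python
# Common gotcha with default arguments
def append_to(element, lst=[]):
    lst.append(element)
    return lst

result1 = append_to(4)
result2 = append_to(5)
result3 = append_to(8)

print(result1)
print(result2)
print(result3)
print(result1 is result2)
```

Key concept: mutable default argument gotcha.
Step by step:
`result1 = append_to(4)` → result1 = [4]
`result2 = append_to(5)` → result1 = [4, 5] (same object as result2); result2 = [4, 5] (same object as result1)
`result3 = append_to(8)` → result1 = [4, 5, 8] (same object as result2, result3); result2 = [4, 5, 8] (same object as result1, result3); result3 = [4, 5, 8] (same object as result1, result2)
`print(result1)` → prints [4, 5, 8]
`print(result2)` → prints [4, 5, 8]
`print(result3)` → prints [4, 5, 8]
`print(result1 is result2)` → prints True

Answer:
[4, 5, 8]
[4, 5, 8]
[4, 5, 8]
True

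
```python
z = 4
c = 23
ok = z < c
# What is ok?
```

Trace:
`z = 4` → z = 4
`c = 23` → c = 23
`ok = z < c` → ok = True
So ok = True

Answer: True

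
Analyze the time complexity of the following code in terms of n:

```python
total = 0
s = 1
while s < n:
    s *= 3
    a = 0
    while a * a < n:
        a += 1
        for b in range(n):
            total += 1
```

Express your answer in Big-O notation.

Each loop level contributes: log n × √n × n. Multiplying the contributions gives O(n√n log n).

Answer: O(n√n log n)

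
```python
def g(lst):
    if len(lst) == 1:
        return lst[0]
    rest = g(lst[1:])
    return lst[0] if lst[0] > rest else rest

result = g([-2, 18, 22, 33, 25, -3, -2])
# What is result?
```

Recursive max over [-2, 18, 22, 33, 25, -3, -2] = 33

Answer: 33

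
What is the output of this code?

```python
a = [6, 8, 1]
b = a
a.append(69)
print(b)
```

Key concept: basic list aliasing.
Step by step:
`a = [6, 8, 1]` → a = [6, 8, 1]
`b = a` → b = [6, 8, 1] (same object as a)
`a.append(69)` → a = [6, 8, 1, 69] (same object as b); b = [6, 8, 1, 69] (same object as a)
`print(b)` → prints [6, 8, 1, 69]

Answer: [6, 8, 1, 69]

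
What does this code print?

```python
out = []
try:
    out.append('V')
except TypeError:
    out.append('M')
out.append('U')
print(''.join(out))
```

Execution trace: 'V' (try body, no exception) → 'U' (after the try/except). Output: VU

Answer: VU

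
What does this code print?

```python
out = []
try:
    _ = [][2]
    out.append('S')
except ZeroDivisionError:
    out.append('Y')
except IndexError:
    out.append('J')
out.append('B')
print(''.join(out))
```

Execution trace: 'J' (except IndexError) → 'B' (after the try/except). Output: JB

Answer: JB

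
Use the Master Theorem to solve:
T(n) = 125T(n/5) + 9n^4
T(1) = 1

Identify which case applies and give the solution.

a=125, b=5, f(n)=9n^4. log_5(125) = 3. Since c=4 > 3 and the regularity condition holds (125(n/5)^4 = (125/5^4)n^4 with 125/5^4 < 1), Case 3 applies: T(n) = Θ(f(n)) = O(n^4).

Answer: O(n^4) - Case 3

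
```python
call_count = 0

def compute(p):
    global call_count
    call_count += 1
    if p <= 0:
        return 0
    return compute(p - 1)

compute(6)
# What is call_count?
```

Linear recursion stepping by 1: 7 calls from p=6 down to ≤0.

Answer: 7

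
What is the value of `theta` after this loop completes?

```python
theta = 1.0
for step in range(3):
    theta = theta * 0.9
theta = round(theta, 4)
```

Exponential decay: 1.0 * 0.9^3
`theta` takes the values: 1.0 → 0.9 → 0.81 → 0.729

Answer: 0.729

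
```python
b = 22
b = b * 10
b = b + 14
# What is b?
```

Trace:
`b = 22` → b = 22
`b = b * 10` → b = 220
`b = b + 14` → b = 234
So b = 234

Answer: 234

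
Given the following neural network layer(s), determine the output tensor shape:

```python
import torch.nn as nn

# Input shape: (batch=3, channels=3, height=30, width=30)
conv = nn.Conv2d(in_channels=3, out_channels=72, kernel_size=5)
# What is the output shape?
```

Input: (3, 3, 30, 30) -> Output: (3, 72, 26, 26)

Answer: (3, 72, 26, 26)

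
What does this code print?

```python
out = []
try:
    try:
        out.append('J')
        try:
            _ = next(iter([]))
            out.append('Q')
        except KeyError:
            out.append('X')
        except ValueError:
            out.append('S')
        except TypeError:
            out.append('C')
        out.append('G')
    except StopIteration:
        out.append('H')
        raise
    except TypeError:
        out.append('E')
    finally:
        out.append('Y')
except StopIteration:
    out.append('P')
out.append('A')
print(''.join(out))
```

Execution trace: 'J' (try body) → 'H' (except StopIteration) → 'Y' (finally) → 'P' (outer except StopIteration) → 'A' (after the try/except). Output: JHYPA

Answer: JHYPA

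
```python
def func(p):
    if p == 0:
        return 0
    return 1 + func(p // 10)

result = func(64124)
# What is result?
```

Count of digits of 64124: 5

Answer: 5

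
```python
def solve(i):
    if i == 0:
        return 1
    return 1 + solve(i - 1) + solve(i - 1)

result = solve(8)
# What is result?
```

solve(i) = 1 + 2·solve(i-1), solve(0)=1. Closed form: (1+1)·2^8 - 1 = 511.

Answer: 511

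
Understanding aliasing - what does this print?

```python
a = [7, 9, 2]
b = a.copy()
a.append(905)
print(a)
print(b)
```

Key concept: list.copy() creates independent copy.
Step by step:
`a = [7, 9, 2]` → a = [7, 9, 2]
`b = a.copy()` → b = [7, 9, 2]
`a.append(905)` → a = [7, 9, 2, 905]
`print(a)` → prints [7, 9, 2, 905]
`print(b)` → prints [7, 9, 2]

Answer:
[7, 9, 2, 905]
[7, 9, 2]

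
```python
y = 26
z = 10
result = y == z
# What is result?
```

Trace:
`y = 26` → y = 26
`z = 10` → z = 10
`result = y == z` → result = False
So result = False

Answer: False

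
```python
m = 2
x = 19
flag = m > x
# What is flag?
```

Trace:
`m = 2` → m = 2
`x = 19` → x = 19
`flag = m > x` → flag = False
So flag = False

Answer: False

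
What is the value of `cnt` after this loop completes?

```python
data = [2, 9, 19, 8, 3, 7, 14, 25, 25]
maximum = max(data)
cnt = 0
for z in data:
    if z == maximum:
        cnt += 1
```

Count of max value 25 in [2, 9, 19, 8, 3, 7, 14, 25, 25]
`cnt` takes the values: 0 → 1 → 2

Answer: 2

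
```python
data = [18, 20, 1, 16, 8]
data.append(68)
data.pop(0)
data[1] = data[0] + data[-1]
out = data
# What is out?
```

Trace:
`data = [18, 20, 1, 16, 8]` → data = [18, 20, 1, 16, 8]
`data.append(68)` → data = [18, 20, 1, 16, 8, 68]
`data.pop(0)` → data = [20, 1, 16, 8, 68]
`data[1] = data[0] + data[-1]` → data = [20, 88, 16, 8, 68]
`out = data` → out = [20, 88, 16, 8, 68]
So out = [20, 88, 16, 8, 68]

Answer: [20, 88, 16, 8, 68]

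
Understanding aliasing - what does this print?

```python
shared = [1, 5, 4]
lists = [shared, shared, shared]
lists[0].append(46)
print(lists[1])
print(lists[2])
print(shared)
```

Key concept: list of same reference.
Step by step:
`shared = [1, 5, 4]` → shared = [1, 5, 4]
`lists = [shared, shared, shared]` → lists = [[1, 5, 4], [1, 5, 4], [1, 5, 4]]
`lists[0].append(46)` → shared = [1, 5, 4, 46]; lists = [[1, 5, 4, 46], [1, 5, 4, 46], [1, 5, 4, 46]]
`print(lists[1])` → prints [1, 5, 4, 46]
`print(lists[2])` → prints [1, 5, 4, 46]
`print(shared)` → prints [1, 5, 4, 46]

Answer:
[1, 5, 4, 46]
[1, 5, 4, 46]
[1, 5, 4, 46]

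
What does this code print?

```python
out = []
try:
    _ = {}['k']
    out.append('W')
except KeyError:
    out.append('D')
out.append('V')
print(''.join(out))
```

Execution trace: 'D' (except KeyError) → 'V' (after the try/except). Output: DV

Answer: DV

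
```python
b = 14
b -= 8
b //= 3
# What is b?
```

Trace:
`b = 14` → b = 14
`b -= 8` → b = 6
`b //= 3` → b = 2
So b = 2

Answer: 2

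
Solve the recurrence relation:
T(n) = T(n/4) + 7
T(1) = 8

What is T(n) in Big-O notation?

Each step divides n by 4 and adds 7. After log_4(n) steps we reach T(1)=8. So T(n) = 7·log_4(n) + 8 = O(log n).

Answer: O(log n)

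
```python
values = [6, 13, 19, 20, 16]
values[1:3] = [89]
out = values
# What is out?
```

Trace:
`values = [6, 13, 19, 20, 16]` → values = [6, 13, 19, 20, 16]
`values[1:3] = [89]` → values = [6, 89, 20, 16]
`out = values` → out = [6, 89, 20, 16]
So out = [6, 89, 20, 16]

Answer: [6, 89, 20, 16]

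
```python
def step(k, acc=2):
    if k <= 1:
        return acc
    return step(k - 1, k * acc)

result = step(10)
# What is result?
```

Accumulator trace (n, acc): (10, 2) -> (9, 20) -> (8, 180) -> (7, 1440) -> (6, 10080) -> (5, 60480) -> (4, 302400) -> (3, 1209600) -> (2, 3628800) -> (1, 7257600) -> return 7257600

Answer: 7257600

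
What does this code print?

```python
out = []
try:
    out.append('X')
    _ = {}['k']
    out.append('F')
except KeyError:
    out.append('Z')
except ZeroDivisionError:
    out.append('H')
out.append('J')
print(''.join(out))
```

Execution trace: 'X' (try body) → 'Z' (except KeyError) → 'J' (after the try/except). Output: XZJ

Answer: XZJ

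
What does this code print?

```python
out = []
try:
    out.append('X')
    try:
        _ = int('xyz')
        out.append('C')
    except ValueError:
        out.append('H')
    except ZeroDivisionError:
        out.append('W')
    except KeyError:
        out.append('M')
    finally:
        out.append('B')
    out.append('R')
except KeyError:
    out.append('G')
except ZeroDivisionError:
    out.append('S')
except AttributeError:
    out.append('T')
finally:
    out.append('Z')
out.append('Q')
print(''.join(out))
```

Execution trace: 'X' (try body) → 'H' (inner except ValueError) → 'B' (inner finally) → 'R' (try body, no exception) → 'Z' (finally) → 'Q' (after the try/except). Output: XHBRZQ

Answer: XHBRZQ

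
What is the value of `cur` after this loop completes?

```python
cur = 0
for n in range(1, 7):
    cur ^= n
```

XOR of 1 to 6
`cur` takes the values: 0 → 1 → 3 → 0 → 4 → 1 → 7

Answer: 7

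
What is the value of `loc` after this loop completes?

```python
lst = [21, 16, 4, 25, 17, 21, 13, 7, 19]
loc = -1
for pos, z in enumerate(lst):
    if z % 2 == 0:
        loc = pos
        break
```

First even number index in [21, 16, 4, 25, 17, 21, 13, 7, 19]
`loc` takes the values: -1 → 1

Answer: 1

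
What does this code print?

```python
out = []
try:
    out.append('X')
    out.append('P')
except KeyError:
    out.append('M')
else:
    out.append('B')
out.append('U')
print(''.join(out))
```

Execution trace: 'X' (try body) → 'P' (try body, no exception) → 'B' (else) → 'U' (after the try/except). Output: XPBU

Answer: XPBU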